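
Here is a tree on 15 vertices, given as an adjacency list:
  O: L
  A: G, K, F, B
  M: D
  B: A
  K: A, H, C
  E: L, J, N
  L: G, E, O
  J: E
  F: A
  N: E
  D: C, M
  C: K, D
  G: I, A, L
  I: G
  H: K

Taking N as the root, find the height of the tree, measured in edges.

8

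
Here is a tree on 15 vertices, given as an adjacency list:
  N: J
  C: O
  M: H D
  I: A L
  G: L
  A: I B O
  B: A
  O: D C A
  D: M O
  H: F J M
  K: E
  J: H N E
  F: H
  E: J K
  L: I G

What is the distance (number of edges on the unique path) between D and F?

3

Walking from D: D - M - H - F. Length 3.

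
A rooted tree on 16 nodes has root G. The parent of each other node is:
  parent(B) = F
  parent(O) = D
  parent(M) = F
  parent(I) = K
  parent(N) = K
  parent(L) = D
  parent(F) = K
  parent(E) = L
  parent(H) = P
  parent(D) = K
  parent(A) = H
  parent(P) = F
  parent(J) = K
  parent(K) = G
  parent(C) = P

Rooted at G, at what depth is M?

3

Path from G to M: G–K–F–M, which has 3 edges.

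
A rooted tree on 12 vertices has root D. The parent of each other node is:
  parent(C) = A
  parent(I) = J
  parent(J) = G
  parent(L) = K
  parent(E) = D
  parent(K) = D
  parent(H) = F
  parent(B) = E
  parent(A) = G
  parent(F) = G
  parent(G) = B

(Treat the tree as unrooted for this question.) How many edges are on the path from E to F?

The path is E–B–G–F, which has 3 edges.

3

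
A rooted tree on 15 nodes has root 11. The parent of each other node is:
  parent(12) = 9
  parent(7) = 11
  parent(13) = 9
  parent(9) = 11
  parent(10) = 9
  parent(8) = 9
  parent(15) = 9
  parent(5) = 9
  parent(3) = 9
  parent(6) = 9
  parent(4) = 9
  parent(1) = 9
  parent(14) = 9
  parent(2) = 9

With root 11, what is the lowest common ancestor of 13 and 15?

9

Ancestors of 13 (toward the root): 13, 9, 11.
Ancestors of 15: 15, 9, 11.
The deepest node appearing in both lists is 9.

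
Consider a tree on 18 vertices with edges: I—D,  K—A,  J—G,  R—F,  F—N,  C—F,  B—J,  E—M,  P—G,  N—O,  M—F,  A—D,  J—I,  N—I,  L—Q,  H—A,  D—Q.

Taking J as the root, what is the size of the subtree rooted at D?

6

Descendants of D (including itself): D, A, Q, K, H, L. That's 6.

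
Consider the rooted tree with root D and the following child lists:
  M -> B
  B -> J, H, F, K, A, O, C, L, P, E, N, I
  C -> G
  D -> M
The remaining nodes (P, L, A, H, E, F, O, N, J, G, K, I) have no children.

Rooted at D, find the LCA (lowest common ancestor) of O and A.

O's ancestor chain is O, B, M, D and A's is A, B, M, D; they first meet at B.

B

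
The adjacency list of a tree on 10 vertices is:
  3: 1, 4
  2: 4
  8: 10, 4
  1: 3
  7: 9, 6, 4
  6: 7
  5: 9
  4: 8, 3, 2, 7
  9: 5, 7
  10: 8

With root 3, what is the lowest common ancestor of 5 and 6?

Ancestors of 5 (toward the root): 5, 9, 7, 4, 3.
Ancestors of 6: 6, 7, 4, 3.
The deepest node appearing in both lists is 7.

7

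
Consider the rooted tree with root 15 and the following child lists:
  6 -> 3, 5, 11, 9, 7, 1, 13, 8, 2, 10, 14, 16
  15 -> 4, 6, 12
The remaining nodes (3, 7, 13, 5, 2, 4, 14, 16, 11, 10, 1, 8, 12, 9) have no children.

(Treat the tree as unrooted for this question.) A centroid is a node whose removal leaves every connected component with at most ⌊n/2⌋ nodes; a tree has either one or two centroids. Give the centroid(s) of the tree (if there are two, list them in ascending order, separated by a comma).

6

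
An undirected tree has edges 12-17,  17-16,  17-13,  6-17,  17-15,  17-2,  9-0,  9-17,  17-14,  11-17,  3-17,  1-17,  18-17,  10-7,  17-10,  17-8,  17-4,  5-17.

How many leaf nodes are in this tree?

16

The leaves are 0, 1, 2, 3, 4, 5, 6, 7, 8, 11, 12, 13, 14, 15, 16, 18.
That is 16 leaves.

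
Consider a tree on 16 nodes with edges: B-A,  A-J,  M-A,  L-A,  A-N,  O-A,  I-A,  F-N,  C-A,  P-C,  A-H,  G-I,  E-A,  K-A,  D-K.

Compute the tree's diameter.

Starting from G, a farthest node is P at distance 4.
One longest path: G – I – A – C – P.
So the diameter is 4.

4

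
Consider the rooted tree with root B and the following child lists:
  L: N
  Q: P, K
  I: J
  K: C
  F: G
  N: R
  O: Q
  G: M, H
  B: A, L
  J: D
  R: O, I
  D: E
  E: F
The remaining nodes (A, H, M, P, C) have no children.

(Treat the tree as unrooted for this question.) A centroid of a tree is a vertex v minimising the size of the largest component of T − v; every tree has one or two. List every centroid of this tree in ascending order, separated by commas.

Removing R splits the tree into components of sizes 8, 5, 4; the largest is 8 ≤ ⌊18/2⌋ = 9.
Every other node leaves some component of size > 9, so the centroid is unique.

R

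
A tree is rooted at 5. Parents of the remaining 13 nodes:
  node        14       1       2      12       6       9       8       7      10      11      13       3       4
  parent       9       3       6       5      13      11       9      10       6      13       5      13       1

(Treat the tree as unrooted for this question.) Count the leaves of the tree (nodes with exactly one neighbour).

The leaves are 2, 4, 7, 8, 12, 14.
That is 6 leaves.

6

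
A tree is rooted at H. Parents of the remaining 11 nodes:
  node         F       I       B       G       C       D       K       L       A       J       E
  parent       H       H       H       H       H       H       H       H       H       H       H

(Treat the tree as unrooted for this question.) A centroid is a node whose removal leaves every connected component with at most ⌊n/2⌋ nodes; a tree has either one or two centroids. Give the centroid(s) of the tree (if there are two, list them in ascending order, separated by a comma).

H

If H is removed the pieces have sizes 1, 1, 1, 1, 1, 1, 1, 1, 1, 1, 1, all ≤ ⌊12/2⌋ = 6.
Every other node leaves some component of size > 6, so the centroid is unique.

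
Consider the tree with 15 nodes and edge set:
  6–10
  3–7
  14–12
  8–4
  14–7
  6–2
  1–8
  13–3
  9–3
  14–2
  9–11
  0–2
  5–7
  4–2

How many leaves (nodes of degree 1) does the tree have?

Degree-1 nodes: 0, 1, 5, 10, 11, 12, 13 — 7 of them.

7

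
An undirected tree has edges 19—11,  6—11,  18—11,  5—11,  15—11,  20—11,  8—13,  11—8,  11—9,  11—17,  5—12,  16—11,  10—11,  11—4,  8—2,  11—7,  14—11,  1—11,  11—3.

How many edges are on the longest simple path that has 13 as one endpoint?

4

A farthest node from 13 is 12.
The path 13 – 8 – 11 – 5 – 12 has 4 edges.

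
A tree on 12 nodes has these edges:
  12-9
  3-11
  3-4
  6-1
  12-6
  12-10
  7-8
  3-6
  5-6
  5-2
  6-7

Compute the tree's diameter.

Starting from 4, a farthest node is 9 at distance 4.
One longest path: 4–3–6–12–9.
So the diameter is 4.

4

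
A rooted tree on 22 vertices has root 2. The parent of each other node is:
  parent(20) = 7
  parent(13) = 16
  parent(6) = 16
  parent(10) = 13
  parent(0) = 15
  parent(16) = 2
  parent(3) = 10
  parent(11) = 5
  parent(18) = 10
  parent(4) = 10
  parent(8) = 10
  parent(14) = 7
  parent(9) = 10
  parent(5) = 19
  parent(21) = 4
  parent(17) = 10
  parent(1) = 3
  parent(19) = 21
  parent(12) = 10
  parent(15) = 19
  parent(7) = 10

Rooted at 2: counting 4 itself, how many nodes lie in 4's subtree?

The subtree rooted at 4 contains: 4, 21, 19, 15, 5, 0, 11 — 7 nodes.

7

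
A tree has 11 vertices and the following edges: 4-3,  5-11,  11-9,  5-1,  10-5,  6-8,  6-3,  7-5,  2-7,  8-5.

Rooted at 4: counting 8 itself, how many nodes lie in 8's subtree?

8

The subtree rooted at 8 contains: 8, 5, 7, 1, 10, 11, 2, 9 — 8 nodes.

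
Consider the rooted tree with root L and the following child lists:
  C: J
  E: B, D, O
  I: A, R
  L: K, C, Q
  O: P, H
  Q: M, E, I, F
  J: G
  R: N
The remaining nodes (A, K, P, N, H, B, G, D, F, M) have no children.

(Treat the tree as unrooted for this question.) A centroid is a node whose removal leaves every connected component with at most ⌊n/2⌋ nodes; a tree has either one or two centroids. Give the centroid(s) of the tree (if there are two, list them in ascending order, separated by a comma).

If Q is removed the pieces have sizes 6, 5, 4, 1, 1, all ≤ ⌊18/2⌋ = 9.
No neighbour of Q does as well, so Q is the unique centroid.

Q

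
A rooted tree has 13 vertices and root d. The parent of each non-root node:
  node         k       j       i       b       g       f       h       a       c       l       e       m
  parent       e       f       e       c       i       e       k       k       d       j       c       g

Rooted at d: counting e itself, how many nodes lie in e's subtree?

10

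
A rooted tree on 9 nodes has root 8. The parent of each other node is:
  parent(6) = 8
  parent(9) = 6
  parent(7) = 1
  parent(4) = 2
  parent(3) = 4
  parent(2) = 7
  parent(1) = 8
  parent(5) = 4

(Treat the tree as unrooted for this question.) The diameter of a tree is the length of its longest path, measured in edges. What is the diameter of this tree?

Starting from 3, a farthest node is 9 at distance 7.
One longest path: 3 – 4 – 2 – 7 – 1 – 8 – 6 – 9.
So the diameter is 7.

7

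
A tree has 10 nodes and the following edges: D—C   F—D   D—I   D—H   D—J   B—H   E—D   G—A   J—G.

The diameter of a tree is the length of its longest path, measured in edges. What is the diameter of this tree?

Starting from A, a farthest node is B at distance 5.
One longest path: A – G – J – D – H – B.
So the diameter is 5.

5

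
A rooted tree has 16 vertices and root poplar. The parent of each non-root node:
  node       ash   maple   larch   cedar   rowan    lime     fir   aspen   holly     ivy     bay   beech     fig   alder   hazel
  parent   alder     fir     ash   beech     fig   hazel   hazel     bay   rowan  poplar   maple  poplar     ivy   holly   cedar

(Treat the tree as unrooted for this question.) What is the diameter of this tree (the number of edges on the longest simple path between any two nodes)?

14

A longest path is larch – ash – alder – holly – rowan – fig – ivy – poplar – beech – cedar – hazel – fir – maple – bay – aspen, with 14 edges.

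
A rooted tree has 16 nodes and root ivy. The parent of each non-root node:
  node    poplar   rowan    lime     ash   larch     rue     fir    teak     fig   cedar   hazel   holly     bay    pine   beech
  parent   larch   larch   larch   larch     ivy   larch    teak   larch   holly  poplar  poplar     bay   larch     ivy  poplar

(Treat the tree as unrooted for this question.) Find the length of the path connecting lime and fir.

Walking from lime: lime–larch–teak–fir. Length 3.

3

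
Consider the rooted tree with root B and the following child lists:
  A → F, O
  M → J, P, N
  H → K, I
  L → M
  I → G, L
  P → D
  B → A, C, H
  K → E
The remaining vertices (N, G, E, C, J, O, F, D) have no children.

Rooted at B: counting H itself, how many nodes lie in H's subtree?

11

The subtree rooted at H contains: H, I, K, L, G, E, M, P, J, N, D — 11 nodes.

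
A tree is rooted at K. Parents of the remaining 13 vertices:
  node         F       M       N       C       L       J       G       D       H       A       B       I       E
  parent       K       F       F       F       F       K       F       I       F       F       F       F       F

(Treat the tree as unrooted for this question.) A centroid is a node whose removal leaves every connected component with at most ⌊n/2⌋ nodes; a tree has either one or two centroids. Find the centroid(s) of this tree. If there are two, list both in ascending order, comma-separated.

F

Delete F: the remaining components have sizes 2, 2, 1, 1, 1, 1, 1, 1, 1, 1, 1. Max 2 ≤ 7, so F is a centroid.
Every other node leaves some component of size > 7, so the centroid is unique.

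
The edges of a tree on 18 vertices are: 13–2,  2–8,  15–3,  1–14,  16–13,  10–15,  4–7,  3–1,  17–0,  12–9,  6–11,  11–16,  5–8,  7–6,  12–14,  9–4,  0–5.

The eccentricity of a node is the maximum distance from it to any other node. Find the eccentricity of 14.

The node farthest from 14 is 17, via 14-12-9-4-7-6-11-16-13-2-8-5-0-17 — 13 edges.

13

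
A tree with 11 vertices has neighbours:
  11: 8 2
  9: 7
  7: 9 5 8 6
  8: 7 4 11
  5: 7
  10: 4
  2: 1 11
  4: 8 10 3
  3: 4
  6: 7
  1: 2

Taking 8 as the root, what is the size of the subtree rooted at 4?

The subtree rooted at 4 contains: 4, 10, 3 — 3 nodes.

3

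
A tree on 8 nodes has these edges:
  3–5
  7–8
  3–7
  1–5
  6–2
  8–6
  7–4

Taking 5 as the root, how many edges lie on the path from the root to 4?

3

5 → 3 → 7 → 4 — 3 edges.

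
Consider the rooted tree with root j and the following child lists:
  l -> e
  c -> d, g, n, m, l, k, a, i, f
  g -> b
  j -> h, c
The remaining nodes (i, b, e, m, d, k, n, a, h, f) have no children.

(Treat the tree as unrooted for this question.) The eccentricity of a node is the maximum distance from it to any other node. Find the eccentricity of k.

3

The node farthest from k is b (h, e also at distance 3), via k-c-g-b — 3 edges.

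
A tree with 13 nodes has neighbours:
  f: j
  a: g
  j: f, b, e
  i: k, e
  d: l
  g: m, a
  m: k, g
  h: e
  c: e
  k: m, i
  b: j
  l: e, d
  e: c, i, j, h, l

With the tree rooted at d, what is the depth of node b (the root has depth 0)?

Climbing from b to the root: b–j–e–l–d. That's 4 steps.

4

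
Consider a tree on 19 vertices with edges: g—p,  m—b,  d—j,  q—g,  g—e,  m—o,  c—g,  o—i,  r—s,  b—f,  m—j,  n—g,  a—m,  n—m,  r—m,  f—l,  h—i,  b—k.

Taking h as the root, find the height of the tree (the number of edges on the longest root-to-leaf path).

6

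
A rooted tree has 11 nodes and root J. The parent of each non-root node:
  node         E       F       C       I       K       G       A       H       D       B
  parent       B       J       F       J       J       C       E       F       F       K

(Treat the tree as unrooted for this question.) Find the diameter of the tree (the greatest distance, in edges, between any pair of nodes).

7

Starting from A, a farthest node is G at distance 7.
One longest path: A-E-B-K-J-F-C-G.
So the diameter is 7.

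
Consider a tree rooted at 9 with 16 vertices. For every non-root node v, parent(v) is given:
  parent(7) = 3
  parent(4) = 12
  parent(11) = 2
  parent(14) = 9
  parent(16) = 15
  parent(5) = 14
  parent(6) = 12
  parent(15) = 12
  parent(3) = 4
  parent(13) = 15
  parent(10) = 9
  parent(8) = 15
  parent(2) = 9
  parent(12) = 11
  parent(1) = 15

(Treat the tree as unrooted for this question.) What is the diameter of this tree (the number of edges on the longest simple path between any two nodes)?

BFS from 5 reaches 7 last, at distance 8; BFS from 7 confirms no node is farther.
Path: 5-14-9-2-11-12-4-3-7.

8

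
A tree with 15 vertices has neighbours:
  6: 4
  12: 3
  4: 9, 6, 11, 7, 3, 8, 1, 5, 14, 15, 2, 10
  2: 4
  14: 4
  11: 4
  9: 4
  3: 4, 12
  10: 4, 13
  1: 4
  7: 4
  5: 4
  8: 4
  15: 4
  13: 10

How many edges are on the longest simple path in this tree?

4

Starting from 12, a farthest node is 13 at distance 4.
One longest path: 12-3-4-10-13.
So the diameter is 4.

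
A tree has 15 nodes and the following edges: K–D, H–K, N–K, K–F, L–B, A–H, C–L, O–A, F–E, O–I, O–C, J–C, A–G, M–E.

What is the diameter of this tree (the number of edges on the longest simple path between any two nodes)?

Starting from B, a farthest node is M at distance 9.
One longest path: B - L - C - O - A - H - K - F - E - M.
So the diameter is 9.

9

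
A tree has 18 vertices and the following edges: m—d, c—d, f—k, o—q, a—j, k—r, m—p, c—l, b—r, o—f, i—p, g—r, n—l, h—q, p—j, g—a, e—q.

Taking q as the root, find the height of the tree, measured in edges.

13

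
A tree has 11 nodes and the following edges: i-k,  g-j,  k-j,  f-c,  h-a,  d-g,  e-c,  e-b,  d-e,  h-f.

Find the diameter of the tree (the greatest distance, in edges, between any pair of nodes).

Starting from i, a farthest node is a at distance 9.
One longest path: i-k-j-g-d-e-c-f-h-a.
So the diameter is 9.

9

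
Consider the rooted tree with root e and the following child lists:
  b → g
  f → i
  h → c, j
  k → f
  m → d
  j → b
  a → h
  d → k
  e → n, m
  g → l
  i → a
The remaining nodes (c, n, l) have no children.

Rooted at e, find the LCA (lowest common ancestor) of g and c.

g's ancestor chain is g, b, j, h, a, i, f, k, d, m, e and c's is c, h, a, i, f, k, d, m, e; they first meet at h.

h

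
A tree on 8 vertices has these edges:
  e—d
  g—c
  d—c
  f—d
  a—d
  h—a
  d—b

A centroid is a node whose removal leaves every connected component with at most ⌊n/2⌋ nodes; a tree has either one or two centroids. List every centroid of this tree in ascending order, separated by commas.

d

Delete d: the remaining components have sizes 2, 2, 1, 1, 1. Max 2 ≤ 4, so d is a centroid.
No neighbour of d does as well, so d is the unique centroid.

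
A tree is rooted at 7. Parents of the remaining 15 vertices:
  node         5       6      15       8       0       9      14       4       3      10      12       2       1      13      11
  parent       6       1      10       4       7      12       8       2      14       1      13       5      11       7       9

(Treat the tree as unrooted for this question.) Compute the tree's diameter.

13

A longest path is 3 – 14 – 8 – 4 – 2 – 5 – 6 – 1 – 11 – 9 – 12 – 13 – 7 – 0, with 13 edges.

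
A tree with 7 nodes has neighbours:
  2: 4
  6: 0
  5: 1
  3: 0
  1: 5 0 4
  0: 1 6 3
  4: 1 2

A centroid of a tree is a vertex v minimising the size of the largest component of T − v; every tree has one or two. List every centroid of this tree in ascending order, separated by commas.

Delete 1: the remaining components have sizes 3, 2, 1. Max 3 ≤ 3, so 1 is a centroid.
Every other node leaves some component of size > 3, so the centroid is unique.

1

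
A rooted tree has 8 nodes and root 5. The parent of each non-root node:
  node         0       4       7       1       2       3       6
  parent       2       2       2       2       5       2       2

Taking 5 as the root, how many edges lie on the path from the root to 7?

2

Path from 5 to 7: 5–2–7, which has 2 edges.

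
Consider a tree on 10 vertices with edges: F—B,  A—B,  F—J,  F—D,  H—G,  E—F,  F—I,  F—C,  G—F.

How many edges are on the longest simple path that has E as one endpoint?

The node farthest from E is A (H also at distance 3), via E-F-B-A — 3 edges.

3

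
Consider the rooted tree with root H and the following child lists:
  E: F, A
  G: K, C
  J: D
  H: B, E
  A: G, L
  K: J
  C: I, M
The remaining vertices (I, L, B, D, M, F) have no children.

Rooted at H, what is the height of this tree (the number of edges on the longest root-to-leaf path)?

D sits deepest: H – E – A – G – K – J – D — 6 edges from the root.

6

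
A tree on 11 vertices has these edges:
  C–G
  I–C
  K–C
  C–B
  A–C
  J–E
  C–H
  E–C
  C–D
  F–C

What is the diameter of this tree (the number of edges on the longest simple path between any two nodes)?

3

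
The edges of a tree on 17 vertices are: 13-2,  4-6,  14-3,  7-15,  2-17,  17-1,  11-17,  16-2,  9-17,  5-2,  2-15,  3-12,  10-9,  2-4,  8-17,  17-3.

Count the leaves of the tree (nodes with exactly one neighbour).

Exactly 11 nodes have a single neighbour: 1, 5, 6, 7, 8, 10, 11, 12, 13, 14, 16.

11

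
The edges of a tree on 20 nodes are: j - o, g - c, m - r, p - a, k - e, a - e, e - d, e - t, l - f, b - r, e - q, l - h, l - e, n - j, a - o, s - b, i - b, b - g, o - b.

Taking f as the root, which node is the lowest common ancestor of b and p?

Path b→root: b o a e l f; path p→root: p a e l f.
First common node: a.

a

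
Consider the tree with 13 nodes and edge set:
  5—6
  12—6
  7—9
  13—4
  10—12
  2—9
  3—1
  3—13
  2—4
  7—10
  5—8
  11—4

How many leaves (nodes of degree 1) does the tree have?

Exactly 3 nodes have a single neighbour: 1, 8, 11.

3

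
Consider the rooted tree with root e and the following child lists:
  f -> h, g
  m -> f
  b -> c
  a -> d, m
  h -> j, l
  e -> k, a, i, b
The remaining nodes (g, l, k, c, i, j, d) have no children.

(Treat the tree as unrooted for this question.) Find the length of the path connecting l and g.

Walking from l: l – h – f – g. Length 3.

3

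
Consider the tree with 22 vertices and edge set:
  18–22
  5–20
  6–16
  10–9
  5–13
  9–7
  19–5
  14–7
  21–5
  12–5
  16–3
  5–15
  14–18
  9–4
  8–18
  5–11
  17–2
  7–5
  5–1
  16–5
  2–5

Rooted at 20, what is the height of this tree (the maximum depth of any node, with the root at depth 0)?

A deepest node is 8, reached by 20 → 5 → 7 → 14 → 18 → 8.
That path has 5 edges, so the height is 5.

5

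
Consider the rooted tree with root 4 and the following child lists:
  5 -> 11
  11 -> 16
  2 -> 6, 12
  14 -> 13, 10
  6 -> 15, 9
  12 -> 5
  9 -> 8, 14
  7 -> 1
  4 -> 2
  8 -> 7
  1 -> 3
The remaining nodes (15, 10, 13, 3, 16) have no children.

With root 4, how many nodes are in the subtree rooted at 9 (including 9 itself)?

8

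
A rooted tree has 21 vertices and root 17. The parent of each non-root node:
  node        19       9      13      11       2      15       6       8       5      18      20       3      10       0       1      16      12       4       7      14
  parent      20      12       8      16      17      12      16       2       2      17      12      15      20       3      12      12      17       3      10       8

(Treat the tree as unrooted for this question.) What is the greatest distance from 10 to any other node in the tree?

A farthest node from 10 is 14 (13 also at distance 6).
The path 10-20-12-17-2-8-14 has 6 edges.

6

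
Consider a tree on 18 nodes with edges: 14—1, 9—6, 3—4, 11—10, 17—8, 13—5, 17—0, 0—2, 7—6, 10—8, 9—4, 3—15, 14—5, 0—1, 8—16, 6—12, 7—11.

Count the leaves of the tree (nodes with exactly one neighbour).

5

Exactly 5 nodes have a single neighbour: 2, 12, 13, 15, 16.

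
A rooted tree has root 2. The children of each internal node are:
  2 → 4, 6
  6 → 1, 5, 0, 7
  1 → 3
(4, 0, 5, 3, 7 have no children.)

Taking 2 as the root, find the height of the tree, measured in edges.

3 sits deepest: 2 → 6 → 1 → 3 — 3 edges from the root.

3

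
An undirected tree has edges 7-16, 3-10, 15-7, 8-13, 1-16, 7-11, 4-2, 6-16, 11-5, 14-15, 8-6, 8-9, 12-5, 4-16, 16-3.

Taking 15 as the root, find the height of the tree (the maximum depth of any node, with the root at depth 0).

5

The longest root-to-leaf path is 15 → 7 → 16 → 6 → 8 → 9 (5 edges).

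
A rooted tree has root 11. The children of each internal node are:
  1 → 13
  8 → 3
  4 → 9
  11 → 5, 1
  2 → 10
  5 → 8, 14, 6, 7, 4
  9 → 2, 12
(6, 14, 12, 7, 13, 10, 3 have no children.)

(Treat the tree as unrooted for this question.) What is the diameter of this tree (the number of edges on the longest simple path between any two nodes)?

7

Starting from 10, a farthest node is 13 at distance 7.
One longest path: 10–2–9–4–5–11–1–13.
So the diameter is 7.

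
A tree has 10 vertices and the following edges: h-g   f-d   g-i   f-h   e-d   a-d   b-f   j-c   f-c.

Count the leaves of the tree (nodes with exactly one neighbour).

Degree-1 nodes: a, b, e, i, j — 5 of them.

5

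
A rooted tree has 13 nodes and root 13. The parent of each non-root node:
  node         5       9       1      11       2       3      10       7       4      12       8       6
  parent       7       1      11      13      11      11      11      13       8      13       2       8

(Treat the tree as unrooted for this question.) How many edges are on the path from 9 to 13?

9 – 1 – 11 – 13: 3 edges.

3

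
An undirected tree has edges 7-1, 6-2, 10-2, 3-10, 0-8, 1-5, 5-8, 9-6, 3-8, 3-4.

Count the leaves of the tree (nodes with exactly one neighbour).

4

The leaves are 0, 4, 7, 9.
That is 4 leaves.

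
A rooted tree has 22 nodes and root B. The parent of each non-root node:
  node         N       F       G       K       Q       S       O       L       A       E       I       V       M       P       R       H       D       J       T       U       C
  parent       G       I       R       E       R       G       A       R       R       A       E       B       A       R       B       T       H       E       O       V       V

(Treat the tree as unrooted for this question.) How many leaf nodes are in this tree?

12

Exactly 12 nodes have a single neighbour: C, D, F, J, K, L, M, N, P, Q, S, U.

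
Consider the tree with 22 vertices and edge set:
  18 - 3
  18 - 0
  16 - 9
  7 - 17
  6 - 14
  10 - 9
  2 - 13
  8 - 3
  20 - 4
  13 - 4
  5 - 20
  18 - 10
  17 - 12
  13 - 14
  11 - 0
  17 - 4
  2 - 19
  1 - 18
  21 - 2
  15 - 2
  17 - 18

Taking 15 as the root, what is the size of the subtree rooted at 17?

12

The subtree rooted at 17 contains: 17, 18, 12, 7, 3, 10, 0, 1, 8, 9, 11, 16 — 12 nodes.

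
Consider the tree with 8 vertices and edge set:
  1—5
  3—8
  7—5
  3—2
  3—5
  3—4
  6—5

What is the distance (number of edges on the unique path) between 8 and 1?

3

8 - 3 - 5 - 1: 3 edges.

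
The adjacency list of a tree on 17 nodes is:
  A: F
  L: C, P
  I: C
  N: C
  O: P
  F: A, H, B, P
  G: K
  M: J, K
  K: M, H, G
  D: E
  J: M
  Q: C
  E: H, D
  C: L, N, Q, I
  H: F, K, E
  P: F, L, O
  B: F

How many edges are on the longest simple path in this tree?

BFS from J reaches I last, at distance 8; BFS from I confirms no node is farther.
Path: J-M-K-H-F-P-L-C-I.

8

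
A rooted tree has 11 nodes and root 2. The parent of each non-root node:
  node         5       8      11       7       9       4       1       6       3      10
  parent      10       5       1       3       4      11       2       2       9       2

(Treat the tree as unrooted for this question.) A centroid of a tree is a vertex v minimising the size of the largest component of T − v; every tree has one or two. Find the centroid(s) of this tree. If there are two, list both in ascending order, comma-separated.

If 1 is removed the pieces have sizes 5, 5, all ≤ ⌊11/2⌋ = 5.
No neighbour of 1 does as well, so 1 is the unique centroid.

1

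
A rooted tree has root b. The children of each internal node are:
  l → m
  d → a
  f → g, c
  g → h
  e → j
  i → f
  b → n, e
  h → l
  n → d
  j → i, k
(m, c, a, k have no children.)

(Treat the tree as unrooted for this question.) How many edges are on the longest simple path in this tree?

11

A longest path is a - d - n - b - e - j - i - f - g - h - l - m, with 11 edges.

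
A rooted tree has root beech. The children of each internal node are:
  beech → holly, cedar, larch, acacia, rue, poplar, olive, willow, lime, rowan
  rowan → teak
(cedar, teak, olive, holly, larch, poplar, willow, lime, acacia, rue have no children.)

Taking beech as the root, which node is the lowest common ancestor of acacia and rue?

acacia's ancestor chain is acacia, beech and rue's is rue, beech; they first meet at beech.

beech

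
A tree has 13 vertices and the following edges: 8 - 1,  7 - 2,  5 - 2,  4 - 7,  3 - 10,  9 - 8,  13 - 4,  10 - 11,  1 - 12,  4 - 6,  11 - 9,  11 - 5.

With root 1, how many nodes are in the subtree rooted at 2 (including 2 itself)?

5

2's subtree: {2, 7, 4, 13, 6}, size 5.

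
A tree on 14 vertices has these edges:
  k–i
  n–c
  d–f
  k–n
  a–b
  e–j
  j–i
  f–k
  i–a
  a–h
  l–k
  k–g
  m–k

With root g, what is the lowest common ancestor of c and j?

Path c→root: c n k g; path j→root: j i k g.
First common node: k.

k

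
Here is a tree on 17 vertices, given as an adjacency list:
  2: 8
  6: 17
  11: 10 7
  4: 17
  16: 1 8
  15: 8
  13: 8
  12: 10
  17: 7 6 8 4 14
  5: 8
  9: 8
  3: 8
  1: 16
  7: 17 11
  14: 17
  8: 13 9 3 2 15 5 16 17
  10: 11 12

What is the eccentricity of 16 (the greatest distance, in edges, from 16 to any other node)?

Distances from 16 peak at 6, attained at 12.
16-8-17-7-11-10-12

6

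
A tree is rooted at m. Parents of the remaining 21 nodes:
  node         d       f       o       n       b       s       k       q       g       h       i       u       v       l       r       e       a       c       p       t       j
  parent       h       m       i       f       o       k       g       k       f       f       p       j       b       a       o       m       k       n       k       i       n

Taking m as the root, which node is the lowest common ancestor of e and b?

e's ancestor chain is e, m and b's is b, o, i, p, k, g, f, m; they first meet at m.

m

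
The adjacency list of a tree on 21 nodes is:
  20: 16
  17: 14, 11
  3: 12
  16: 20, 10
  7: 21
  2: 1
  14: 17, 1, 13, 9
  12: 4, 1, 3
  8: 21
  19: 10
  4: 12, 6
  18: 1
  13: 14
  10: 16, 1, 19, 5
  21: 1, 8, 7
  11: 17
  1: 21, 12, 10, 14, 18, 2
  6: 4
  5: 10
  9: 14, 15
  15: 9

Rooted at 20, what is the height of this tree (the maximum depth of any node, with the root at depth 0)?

6

The longest root-to-leaf path is 20–16–10–1–14–17–11 (6 edges).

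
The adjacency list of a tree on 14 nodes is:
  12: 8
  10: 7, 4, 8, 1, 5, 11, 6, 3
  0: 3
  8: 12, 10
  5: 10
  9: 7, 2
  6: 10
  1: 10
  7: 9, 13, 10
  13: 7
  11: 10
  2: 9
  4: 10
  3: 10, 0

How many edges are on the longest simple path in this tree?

BFS from 2 reaches 0 last, at distance 5; BFS from 0 confirms no node is farther.
Path: 2–9–7–10–3–0.

5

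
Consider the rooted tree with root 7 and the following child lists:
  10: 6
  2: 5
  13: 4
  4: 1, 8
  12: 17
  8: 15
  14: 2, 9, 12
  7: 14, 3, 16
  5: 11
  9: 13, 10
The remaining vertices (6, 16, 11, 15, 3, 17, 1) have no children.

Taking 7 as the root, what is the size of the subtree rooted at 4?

4

The subtree rooted at 4 contains: 4, 8, 1, 15 — 4 nodes.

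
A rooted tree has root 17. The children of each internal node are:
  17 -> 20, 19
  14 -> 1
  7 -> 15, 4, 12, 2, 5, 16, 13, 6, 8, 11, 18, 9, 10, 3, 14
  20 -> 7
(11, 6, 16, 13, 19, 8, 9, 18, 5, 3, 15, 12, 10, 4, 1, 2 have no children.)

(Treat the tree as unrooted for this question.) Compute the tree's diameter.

5

BFS from 19 reaches 1 last, at distance 5; BFS from 1 confirms no node is farther.
Path: 19-17-20-7-14-1.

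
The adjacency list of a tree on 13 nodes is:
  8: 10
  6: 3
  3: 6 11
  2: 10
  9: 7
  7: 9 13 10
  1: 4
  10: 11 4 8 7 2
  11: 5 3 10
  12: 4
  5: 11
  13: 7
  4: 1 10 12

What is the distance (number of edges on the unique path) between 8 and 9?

3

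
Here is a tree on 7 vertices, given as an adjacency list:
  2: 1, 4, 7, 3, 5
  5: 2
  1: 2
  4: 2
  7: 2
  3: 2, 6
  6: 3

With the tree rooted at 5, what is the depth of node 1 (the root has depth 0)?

Climbing from 1 to the root: 1 – 2 – 5. That's 2 steps.

2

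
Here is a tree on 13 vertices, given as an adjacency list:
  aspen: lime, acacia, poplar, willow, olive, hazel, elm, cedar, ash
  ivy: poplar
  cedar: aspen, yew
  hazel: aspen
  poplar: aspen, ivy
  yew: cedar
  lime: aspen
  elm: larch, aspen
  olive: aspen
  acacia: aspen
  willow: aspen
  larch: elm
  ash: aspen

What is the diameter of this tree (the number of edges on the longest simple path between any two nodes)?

Starting from larch, a farthest node is yew at distance 4.
One longest path: larch - elm - aspen - cedar - yew.
So the diameter is 4.

4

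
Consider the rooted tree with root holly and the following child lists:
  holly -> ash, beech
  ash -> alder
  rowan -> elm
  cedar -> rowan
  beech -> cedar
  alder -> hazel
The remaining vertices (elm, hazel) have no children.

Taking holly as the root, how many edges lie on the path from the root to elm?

holly → beech → cedar → rowan → elm — 4 edges.

4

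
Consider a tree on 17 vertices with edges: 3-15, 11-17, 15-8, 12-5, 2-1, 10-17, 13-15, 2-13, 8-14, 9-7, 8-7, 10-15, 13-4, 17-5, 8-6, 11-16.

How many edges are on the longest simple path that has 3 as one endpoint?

5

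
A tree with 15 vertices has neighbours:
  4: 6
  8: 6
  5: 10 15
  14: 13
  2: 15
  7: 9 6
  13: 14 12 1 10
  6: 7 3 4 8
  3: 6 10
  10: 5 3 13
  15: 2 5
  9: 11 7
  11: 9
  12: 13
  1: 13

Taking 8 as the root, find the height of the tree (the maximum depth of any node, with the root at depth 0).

6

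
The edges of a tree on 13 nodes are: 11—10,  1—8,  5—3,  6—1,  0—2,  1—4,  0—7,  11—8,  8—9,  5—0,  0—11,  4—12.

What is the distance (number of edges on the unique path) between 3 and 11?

3

3 - 5 - 0 - 11: 3 edges.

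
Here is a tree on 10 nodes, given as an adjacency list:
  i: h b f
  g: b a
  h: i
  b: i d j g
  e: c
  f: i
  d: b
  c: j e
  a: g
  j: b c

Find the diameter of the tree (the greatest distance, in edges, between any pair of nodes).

5

Starting from e, a farthest node is a at distance 5.
One longest path: e-c-j-b-g-a.
So the diameter is 5.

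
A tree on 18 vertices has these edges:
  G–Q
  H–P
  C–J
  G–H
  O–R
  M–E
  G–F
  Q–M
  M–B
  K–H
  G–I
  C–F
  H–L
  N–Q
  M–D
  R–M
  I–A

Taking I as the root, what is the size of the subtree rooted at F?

3

F's subtree: {F, C, J}, size 3.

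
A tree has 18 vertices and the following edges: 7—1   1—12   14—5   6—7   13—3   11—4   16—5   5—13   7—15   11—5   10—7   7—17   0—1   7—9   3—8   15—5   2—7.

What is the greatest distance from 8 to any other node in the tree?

7

A farthest node from 8 is 0 (12 also at distance 7).
The path 8–3–13–5–15–7–1–0 has 7 edges.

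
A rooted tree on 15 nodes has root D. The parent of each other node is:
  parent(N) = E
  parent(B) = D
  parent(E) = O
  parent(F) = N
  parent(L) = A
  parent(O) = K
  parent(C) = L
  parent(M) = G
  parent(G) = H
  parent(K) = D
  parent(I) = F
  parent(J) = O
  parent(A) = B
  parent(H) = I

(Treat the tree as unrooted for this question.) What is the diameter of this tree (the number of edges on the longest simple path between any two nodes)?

13

BFS from M reaches C last, at distance 13; BFS from C confirms no node is farther.
Path: M – G – H – I – F – N – E – O – K – D – B – A – L – C.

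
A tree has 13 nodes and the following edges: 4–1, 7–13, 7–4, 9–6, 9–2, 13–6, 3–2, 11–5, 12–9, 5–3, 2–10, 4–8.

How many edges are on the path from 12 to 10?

3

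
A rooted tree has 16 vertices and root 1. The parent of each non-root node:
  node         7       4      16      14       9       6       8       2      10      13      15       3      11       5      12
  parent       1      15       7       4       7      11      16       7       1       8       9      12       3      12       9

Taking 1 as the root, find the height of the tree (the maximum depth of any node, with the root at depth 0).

6

6 sits deepest: 1 → 7 → 9 → 12 → 3 → 11 → 6 — 6 edges from the root.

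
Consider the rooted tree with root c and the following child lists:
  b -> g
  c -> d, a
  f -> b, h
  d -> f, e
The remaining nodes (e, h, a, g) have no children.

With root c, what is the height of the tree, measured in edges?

The longest root-to-leaf path is c–d–f–b–g (4 edges).

4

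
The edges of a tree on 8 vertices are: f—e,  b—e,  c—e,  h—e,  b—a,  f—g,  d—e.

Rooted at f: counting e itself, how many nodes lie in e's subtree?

e's subtree: {e, d, c, h, b, a}, size 6.

6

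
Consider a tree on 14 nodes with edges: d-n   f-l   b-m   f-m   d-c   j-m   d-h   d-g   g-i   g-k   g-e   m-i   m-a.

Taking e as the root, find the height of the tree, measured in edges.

5

A deepest node is l, reached by e-g-i-m-f-l.
That path has 5 edges, so the height is 5.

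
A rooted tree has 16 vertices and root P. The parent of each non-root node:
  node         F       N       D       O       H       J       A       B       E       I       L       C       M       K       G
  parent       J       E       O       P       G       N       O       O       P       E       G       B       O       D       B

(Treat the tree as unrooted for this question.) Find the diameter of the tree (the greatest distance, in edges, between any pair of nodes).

BFS from H reaches F last, at distance 8; BFS from F confirms no node is farther.
Path: H – G – B – O – P – E – N – J – F.

8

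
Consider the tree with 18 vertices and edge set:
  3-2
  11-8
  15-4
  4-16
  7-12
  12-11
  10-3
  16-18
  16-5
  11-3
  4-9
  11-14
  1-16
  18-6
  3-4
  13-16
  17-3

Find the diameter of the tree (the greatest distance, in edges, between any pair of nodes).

7

BFS from 6 reaches 7 last, at distance 7; BFS from 7 confirms no node is farther.
Path: 6–18–16–4–3–11–12–7.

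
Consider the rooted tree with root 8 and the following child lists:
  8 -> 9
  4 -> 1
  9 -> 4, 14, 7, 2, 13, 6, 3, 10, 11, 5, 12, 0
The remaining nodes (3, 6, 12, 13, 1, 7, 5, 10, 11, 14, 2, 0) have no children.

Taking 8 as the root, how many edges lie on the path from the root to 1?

Climbing from 1 to the root: 1 – 4 – 9 – 8. That's 3 steps.

3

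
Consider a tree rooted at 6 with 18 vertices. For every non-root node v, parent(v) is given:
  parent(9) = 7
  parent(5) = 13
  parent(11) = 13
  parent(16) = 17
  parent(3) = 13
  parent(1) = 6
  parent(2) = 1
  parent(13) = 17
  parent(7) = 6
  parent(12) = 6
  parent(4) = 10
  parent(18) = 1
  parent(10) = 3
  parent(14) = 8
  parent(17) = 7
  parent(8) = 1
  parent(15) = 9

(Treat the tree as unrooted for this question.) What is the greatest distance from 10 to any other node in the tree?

A farthest node from 10 is 14.
The path 10-3-13-17-7-6-1-8-14 has 8 edges.

8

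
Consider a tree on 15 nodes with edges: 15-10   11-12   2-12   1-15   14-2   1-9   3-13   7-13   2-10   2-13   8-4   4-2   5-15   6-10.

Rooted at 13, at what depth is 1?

4

Climbing from 1 to the root: 1 – 15 – 10 – 2 – 13. That's 4 steps.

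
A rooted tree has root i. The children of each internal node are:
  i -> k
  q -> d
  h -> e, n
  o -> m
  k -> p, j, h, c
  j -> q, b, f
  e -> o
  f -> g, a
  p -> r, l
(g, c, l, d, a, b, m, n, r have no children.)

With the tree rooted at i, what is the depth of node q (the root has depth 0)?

3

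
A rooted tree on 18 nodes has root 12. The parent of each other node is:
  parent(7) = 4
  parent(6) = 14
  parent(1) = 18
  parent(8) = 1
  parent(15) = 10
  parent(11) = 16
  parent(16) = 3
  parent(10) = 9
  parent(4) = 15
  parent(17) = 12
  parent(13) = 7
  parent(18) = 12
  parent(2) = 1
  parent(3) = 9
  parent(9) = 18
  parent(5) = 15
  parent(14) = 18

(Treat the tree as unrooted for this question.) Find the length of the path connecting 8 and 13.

8

Walking from 8: 8 - 1 - 18 - 9 - 10 - 15 - 4 - 7 - 13. Length 8.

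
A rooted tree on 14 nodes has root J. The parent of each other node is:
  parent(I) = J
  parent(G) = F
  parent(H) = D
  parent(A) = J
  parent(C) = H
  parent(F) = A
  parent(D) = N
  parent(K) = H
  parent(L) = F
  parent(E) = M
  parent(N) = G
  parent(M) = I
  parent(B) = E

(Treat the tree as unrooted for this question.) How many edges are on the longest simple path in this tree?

A longest path is C–H–D–N–G–F–A–J–I–M–E–B, with 11 edges.

11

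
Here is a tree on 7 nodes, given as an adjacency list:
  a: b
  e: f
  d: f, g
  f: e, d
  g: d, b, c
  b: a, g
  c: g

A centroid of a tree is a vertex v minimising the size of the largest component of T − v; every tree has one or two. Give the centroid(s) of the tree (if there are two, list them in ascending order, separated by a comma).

If g is removed the pieces have sizes 3, 2, 1, all ≤ ⌊7/2⌋ = 3.
Every other node leaves some component of size > 3, so the centroid is unique.

g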